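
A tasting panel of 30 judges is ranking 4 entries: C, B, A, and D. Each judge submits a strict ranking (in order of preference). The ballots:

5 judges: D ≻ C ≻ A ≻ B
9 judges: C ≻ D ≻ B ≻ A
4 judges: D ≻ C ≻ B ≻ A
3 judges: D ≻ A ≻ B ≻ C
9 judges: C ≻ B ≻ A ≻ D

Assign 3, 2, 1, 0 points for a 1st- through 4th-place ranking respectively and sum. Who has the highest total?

C

C: 5·2 + 9·3 + 4·2 + 3·0 + 9·3 = 72
B: 5·0 + 9·1 + 4·1 + 3·1 + 9·2 = 34
A: 5·1 + 9·0 + 4·0 + 3·2 + 9·1 = 20
D: 5·3 + 9·2 + 4·3 + 3·3 + 9·0 = 54
C has the highest Borda score (72).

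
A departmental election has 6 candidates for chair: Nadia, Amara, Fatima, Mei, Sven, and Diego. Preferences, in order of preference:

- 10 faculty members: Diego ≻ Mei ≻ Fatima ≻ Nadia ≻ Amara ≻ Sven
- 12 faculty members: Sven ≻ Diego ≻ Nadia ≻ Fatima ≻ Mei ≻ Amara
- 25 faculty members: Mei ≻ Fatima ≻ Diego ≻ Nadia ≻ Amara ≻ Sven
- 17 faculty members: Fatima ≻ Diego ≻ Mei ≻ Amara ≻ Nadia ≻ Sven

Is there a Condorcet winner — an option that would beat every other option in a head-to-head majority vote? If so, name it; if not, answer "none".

Checking pairwise contests:
Fatima beats Nadia 52–12.
Nadia beats Amara 47–17.
Mei beats Fatima 35–29.
Diego beats Mei 39–25.
Nadia beats Sven 52–12.
Fatima beats Diego 42–22.
Every option loses at least one head-to-head, so there is no Condorcet winner.

none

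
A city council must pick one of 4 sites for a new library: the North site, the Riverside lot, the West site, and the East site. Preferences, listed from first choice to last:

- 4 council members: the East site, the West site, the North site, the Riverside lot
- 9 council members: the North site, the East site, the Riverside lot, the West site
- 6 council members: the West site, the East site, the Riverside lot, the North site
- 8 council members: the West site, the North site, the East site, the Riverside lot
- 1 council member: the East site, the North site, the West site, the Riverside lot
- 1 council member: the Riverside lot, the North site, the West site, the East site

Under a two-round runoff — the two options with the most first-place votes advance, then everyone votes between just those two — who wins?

the West site

Round 1 first-place votes: the North site 9, the Riverside lot 1, the West site 14, the East site 5.
the West site and the North site advance.
Runoff: the West site is preferred to the North site by 18 voters; the North site by 11.
the West site wins the runoff.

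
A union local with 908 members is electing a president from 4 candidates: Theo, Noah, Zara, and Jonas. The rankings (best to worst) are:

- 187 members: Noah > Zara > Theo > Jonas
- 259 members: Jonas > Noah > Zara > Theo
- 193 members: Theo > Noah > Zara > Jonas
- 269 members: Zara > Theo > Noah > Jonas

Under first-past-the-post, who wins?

Zara

First-place votes: Theo 193, Noah 187, Zara 269, Jonas 259.
Zara has the most first-place votes.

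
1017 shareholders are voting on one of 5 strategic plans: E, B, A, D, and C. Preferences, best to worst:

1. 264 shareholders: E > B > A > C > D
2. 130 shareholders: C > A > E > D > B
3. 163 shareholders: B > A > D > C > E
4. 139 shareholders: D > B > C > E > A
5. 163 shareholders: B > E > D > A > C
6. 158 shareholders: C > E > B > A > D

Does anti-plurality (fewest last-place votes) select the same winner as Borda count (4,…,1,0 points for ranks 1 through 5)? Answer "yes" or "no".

yes

Anti-plurality — last-place votes: E 163, B 130, A 139, D 422, C 163. Winner: B.
Borda — scores: E 2418, B 2829, A 1728, D 1338, C 1857. Winner: B.
The two methods agree.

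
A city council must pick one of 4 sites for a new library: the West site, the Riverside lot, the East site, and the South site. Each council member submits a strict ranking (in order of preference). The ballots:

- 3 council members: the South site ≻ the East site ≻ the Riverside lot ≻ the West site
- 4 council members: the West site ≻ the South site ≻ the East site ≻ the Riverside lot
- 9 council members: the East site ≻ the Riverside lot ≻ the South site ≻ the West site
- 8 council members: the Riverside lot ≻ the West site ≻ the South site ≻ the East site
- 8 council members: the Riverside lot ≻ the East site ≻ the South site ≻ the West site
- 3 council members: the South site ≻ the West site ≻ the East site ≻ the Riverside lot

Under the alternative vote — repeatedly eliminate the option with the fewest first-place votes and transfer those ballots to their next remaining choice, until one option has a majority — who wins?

Round 1: the West site 4, the Riverside lot 16, the East site 9, the South site 6. Eliminate the West site.
Round 2: the Riverside lot 16, the East site 9, the South site 10. Eliminate the East site.
Round 3: the Riverside lot 25, the South site 10. The Riverside lot has a majority.

the Riverside lot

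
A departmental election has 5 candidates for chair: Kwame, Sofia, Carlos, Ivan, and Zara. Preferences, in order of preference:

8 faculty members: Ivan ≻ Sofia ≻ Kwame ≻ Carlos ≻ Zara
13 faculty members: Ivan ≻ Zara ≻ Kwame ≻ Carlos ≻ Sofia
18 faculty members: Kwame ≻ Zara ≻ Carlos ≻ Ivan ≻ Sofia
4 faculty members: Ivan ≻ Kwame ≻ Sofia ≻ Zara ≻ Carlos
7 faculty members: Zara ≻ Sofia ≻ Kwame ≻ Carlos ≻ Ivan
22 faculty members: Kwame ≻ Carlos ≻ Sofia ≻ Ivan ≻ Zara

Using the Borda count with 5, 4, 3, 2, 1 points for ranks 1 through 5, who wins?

Kwame

Kwame: 8·3 + 13·3 + 18·5 + 4·4 + 7·3 + 22·5 = 300
Sofia: 8·4 + 13·1 + 18·1 + 4·3 + 7·4 + 22·3 = 169
Carlos: 8·2 + 13·2 + 18·3 + 4·1 + 7·2 + 22·4 = 202
Ivan: 8·5 + 13·5 + 18·2 + 4·5 + 7·1 + 22·2 = 212
Zara: 8·1 + 13·4 + 18·4 + 4·2 + 7·5 + 22·1 = 197
Kwame has the highest Borda score (300).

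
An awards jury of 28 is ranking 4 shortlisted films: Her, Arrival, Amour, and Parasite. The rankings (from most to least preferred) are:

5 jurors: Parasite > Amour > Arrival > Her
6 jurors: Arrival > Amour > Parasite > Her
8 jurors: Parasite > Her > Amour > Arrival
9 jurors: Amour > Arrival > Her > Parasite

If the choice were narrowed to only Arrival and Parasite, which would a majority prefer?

Voters preferring Arrival to Parasite: 15; preferring Parasite to Arrival: 13.
Arrival wins the head-to-head.

Arrival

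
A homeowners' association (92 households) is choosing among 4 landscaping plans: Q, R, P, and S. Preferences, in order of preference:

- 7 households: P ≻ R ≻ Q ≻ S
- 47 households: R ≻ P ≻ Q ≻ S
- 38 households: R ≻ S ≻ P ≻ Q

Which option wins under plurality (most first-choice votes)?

R

First-place votes: Q 0, R 85, P 7, S 0.
R has the most first-place votes.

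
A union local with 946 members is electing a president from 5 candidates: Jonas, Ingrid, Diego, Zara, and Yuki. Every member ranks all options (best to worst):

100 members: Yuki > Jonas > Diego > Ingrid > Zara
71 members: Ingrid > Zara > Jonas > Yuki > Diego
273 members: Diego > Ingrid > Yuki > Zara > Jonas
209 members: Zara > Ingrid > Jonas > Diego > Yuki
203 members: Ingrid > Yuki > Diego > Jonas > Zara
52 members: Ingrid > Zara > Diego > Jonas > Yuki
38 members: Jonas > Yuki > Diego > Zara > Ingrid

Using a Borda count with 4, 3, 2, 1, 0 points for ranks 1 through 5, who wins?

Jonas: 100·3 + 71·2 + 273·0 + 209·2 + 203·1 + 52·1 + 38·4 = 1267
Ingrid: 100·1 + 71·4 + 273·3 + 209·3 + 203·4 + 52·4 + 38·0 = 2850
Diego: 100·2 + 71·0 + 273·4 + 209·1 + 203·2 + 52·2 + 38·2 = 2087
Zara: 100·0 + 71·3 + 273·1 + 209·4 + 203·0 + 52·3 + 38·1 = 1516
Yuki: 100·4 + 71·1 + 273·2 + 209·0 + 203·3 + 52·0 + 38·3 = 1740
Ingrid has the highest Borda score (2850).

Ingrid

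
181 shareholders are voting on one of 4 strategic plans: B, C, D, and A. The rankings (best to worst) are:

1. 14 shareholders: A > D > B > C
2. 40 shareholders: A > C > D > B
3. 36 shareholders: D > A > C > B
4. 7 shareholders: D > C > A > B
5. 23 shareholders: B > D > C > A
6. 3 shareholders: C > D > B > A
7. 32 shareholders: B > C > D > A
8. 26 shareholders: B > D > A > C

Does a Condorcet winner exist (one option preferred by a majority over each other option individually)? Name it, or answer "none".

D vs B: 100–81 for D.
D vs C: 106–75 for D.
D vs A: 127–54 for D.
D beats every other option head-to-head.

D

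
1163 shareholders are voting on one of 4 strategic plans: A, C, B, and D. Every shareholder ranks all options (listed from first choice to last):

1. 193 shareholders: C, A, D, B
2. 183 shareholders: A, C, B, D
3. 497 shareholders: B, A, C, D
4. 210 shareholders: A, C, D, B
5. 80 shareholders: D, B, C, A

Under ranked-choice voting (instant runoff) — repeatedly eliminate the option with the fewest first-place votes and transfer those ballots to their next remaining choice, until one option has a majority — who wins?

Round 1: A 393, C 193, B 497, D 80. Eliminate D.
Round 2: A 393, C 193, B 577. Eliminate C.
Round 3: A 586, B 577. A has a majority.

A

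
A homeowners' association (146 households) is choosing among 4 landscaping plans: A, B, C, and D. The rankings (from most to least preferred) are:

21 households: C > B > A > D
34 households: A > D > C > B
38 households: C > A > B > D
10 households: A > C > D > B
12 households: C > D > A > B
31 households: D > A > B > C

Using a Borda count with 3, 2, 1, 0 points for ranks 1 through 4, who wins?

A

A: 21·1 + 34·3 + 38·2 + 10·3 + 12·1 + 31·2 = 303
B: 21·2 + 34·0 + 38·1 + 10·0 + 12·0 + 31·1 = 111
C: 21·3 + 34·1 + 38·3 + 10·2 + 12·3 + 31·0 = 267
D: 21·0 + 34·2 + 38·0 + 10·1 + 12·2 + 31·3 = 195
A has the highest Borda score (303).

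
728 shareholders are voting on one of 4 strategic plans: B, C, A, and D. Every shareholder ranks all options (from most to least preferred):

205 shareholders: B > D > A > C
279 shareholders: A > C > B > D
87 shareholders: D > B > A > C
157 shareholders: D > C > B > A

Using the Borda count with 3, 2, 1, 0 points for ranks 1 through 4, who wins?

B: 205·3 + 279·1 + 87·2 + 157·1 = 1225
C: 205·0 + 279·2 + 87·0 + 157·2 = 872
A: 205·1 + 279·3 + 87·1 + 157·0 = 1129
D: 205·2 + 279·0 + 87·3 + 157·3 = 1142
B has the highest Borda score (1225).

B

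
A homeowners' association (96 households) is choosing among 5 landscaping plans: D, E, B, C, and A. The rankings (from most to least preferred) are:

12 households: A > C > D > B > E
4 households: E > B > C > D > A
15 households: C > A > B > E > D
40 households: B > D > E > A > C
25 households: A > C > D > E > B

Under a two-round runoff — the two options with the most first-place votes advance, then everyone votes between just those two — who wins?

A

Round 1 first-place votes: D 0, E 4, B 40, C 15, A 37.
B and A advance.
Runoff: B is preferred to A by 44 voters; A by 52.
A wins the runoff.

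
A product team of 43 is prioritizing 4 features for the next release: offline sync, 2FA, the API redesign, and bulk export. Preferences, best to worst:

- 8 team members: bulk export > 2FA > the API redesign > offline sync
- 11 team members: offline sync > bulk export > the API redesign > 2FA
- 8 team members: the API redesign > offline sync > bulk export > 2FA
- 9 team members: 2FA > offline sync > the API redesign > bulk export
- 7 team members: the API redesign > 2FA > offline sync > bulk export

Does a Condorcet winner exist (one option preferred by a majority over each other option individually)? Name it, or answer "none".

the API redesign vs offline sync: 23–20 for the API redesign.
the API redesign vs 2FA: 26–17 for the API redesign.
the API redesign vs bulk export: 24–19 for the API redesign.
the API redesign beats every other option head-to-head.

the API redesign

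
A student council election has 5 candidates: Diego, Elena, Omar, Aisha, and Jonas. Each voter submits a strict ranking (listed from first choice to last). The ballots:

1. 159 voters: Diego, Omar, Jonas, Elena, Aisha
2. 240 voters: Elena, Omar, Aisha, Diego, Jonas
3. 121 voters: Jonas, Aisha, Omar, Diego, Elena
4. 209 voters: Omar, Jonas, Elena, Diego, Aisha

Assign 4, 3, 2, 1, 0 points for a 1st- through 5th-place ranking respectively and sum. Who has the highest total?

Diego: 159·4 + 240·1 + 121·1 + 209·1 = 1206
Elena: 159·1 + 240·4 + 121·0 + 209·2 = 1537
Omar: 159·3 + 240·3 + 121·2 + 209·4 = 2275
Aisha: 159·0 + 240·2 + 121·3 + 209·0 = 843
Jonas: 159·2 + 240·0 + 121·4 + 209·3 = 1429
Omar has the highest Borda score (2275).

Omar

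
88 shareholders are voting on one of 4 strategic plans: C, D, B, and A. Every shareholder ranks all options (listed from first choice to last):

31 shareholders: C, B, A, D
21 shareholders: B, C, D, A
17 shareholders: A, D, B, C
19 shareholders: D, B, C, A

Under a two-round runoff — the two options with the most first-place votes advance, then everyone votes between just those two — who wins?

B

Round 1 first-place votes: C 31, D 19, B 21, A 17.
C and B advance.
Runoff: C is preferred to B by 31 voters; B by 57.
B wins the runoff.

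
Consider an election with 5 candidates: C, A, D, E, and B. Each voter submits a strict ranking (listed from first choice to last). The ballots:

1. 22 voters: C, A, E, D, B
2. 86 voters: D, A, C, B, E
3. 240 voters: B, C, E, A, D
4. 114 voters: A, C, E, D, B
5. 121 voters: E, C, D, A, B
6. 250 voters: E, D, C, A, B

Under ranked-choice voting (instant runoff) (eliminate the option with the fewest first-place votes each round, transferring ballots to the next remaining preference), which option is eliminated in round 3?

A

Round 1: C 22, A 114, D 86, E 371, B 240. Eliminate C.
Round 2: A 136, D 86, E 371, B 240. Eliminate D.
Round 3: A 222, E 371, B 240. Eliminate A.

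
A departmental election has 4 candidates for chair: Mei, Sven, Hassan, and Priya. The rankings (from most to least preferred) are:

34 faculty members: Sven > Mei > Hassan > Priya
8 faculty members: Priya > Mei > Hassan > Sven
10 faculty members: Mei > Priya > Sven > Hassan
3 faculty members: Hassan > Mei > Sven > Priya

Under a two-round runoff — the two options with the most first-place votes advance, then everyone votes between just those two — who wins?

Round 1 first-place votes: Mei 10, Sven 34, Hassan 3, Priya 8.
Sven and Mei advance.
Runoff: Sven is preferred to Mei by 34 voters; Mei by 21.
Sven wins the runoff.

Sven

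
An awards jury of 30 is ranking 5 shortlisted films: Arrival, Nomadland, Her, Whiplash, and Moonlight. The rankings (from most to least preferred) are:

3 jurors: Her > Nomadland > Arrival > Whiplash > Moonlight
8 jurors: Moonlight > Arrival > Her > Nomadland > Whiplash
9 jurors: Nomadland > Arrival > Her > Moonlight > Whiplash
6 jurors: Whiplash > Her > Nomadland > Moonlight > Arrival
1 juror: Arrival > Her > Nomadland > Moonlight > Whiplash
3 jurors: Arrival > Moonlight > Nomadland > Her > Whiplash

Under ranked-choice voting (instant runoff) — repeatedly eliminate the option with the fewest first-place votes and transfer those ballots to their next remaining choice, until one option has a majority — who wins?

Round 1: Arrival 4, Nomadland 9, Her 3, Whiplash 6, Moonlight 8. Eliminate Her.
Round 2: Arrival 4, Nomadland 12, Whiplash 6, Moonlight 8. Eliminate Arrival.
Round 3: Nomadland 13, Whiplash 6, Moonlight 11. Eliminate Whiplash.
Round 4: Nomadland 19, Moonlight 11. Nomadland has a majority.

Nomadland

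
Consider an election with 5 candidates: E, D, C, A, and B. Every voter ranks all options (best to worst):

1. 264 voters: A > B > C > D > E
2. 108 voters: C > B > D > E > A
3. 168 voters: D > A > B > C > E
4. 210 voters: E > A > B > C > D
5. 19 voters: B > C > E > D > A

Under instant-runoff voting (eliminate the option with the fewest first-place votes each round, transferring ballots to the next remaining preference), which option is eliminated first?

Round 1: E 210, D 168, C 108, A 264, B 19. Eliminate B.

B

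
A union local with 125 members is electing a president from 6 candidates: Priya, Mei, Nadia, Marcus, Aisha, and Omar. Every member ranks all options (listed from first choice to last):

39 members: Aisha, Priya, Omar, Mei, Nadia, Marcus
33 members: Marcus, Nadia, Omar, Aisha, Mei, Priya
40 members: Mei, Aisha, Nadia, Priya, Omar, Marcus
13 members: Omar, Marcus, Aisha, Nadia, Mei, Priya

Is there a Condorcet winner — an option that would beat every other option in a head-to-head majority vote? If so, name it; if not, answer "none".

Aisha

Aisha vs Priya: 125–0 for Aisha.
Aisha vs Mei: 85–40 for Aisha.
Aisha vs Nadia: 92–33 for Aisha.
Aisha vs Marcus: 79–46 for Aisha.
Aisha vs Omar: 79–46 for Aisha.
Aisha beats every other option head-to-head.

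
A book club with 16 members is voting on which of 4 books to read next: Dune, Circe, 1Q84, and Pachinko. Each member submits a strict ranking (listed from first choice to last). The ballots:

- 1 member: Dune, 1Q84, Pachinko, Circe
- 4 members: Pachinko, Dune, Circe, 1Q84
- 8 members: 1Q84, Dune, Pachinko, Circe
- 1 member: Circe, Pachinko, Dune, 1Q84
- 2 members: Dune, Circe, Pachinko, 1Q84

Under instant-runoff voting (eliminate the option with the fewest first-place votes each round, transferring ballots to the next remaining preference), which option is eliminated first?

Circe

Round 1: Dune 3, Circe 1, 1Q84 8, Pachinko 4. Eliminate Circe.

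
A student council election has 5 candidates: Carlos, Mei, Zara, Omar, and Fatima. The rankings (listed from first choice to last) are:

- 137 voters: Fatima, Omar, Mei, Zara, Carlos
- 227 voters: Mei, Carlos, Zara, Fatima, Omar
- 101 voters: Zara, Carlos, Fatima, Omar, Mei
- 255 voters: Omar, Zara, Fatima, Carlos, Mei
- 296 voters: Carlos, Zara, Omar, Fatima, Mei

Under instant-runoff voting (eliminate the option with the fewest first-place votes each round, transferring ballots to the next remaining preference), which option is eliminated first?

Zara

Round 1: Carlos 296, Mei 227, Zara 101, Omar 255, Fatima 137. Eliminate Zara.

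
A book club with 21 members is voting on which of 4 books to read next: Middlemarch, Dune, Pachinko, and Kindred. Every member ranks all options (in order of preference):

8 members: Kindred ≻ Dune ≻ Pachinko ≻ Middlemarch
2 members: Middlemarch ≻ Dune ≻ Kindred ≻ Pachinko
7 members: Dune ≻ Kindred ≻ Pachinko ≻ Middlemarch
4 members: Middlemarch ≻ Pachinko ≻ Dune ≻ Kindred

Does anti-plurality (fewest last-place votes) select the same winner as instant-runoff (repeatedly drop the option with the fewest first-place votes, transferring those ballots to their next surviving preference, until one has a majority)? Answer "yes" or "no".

yes

Anti-plurality — last-place votes: Middlemarch 15, Dune 0, Pachinko 2, Kindred 4. Winner: Dune.
Instant-runoff — R1 Middlemarch 6, Dune 7, Pachinko 0, Kindred 8 (Pachinko out); R2 Middlemarch 6, Dune 7, Kindred 8 (Middlemarch out); R3 Dune 13, Kindred 8 (Dune winner). Winner: Dune.
The two methods agree.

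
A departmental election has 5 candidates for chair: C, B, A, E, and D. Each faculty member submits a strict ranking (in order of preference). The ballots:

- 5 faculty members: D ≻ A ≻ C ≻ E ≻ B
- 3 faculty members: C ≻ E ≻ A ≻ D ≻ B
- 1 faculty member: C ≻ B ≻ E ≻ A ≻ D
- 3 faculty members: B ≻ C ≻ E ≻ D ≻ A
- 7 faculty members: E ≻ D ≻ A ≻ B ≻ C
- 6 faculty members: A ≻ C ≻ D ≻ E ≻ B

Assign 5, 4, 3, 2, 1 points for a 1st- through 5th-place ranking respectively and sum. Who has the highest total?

C: 5·3 + 3·5 + 1·5 + 3·4 + 7·1 + 6·4 = 78
B: 5·1 + 3·1 + 1·4 + 3·5 + 7·2 + 6·1 = 47
A: 5·4 + 3·3 + 1·2 + 3·1 + 7·3 + 6·5 = 85
E: 5·2 + 3·4 + 1·3 + 3·3 + 7·5 + 6·2 = 81
D: 5·5 + 3·2 + 1·1 + 3·2 + 7·4 + 6·3 = 84
A has the highest Borda score (85).

A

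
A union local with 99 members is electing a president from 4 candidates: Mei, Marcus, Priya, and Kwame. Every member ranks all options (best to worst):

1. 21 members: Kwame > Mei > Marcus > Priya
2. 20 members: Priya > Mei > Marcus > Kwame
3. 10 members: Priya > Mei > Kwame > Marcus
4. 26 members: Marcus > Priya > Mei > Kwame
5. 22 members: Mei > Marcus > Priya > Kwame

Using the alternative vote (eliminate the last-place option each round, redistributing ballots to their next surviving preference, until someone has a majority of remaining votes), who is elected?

Priya

Round 1: Mei 22, Marcus 26, Priya 30, Kwame 21. Eliminate Kwame.
Round 2: Mei 43, Marcus 26, Priya 30. Eliminate Marcus.
Round 3: Mei 43, Priya 56. Priya has a majority.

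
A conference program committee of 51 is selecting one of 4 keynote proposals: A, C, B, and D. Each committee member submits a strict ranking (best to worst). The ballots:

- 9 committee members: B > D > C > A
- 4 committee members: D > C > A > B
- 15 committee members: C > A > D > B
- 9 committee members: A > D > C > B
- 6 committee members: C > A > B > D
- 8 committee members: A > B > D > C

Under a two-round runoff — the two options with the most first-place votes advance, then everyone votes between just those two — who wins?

Round 1 first-place votes: A 17, C 21, B 9, D 4.
C and A advance.
Runoff: C is preferred to A by 34 voters; A by 17.
C wins the runoff.

C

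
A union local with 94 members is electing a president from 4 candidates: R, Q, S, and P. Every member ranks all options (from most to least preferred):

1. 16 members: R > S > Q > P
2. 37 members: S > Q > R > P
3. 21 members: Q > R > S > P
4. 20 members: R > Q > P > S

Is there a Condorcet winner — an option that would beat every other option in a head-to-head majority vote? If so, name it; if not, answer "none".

none

Checking pairwise contests:
Q beats R 58–36.
S beats Q 53–41.
R beats S 57–37.
R beats P 94–0.
Every option loses at least one head-to-head, so there is no Condorcet winner.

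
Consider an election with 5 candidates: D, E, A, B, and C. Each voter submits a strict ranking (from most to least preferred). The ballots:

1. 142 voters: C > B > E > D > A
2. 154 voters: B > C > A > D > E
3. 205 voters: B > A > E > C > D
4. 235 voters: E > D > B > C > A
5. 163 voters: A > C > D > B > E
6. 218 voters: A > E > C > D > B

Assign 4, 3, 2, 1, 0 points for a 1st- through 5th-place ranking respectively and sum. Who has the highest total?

D: 142·1 + 154·1 + 205·0 + 235·3 + 163·2 + 218·1 = 1545
E: 142·2 + 154·0 + 205·2 + 235·4 + 163·0 + 218·3 = 2288
A: 142·0 + 154·2 + 205·3 + 235·0 + 163·4 + 218·4 = 2447
B: 142·3 + 154·4 + 205·4 + 235·2 + 163·1 + 218·0 = 2495
C: 142·4 + 154·3 + 205·1 + 235·1 + 163·3 + 218·2 = 2395
B has the highest Borda score (2495).

B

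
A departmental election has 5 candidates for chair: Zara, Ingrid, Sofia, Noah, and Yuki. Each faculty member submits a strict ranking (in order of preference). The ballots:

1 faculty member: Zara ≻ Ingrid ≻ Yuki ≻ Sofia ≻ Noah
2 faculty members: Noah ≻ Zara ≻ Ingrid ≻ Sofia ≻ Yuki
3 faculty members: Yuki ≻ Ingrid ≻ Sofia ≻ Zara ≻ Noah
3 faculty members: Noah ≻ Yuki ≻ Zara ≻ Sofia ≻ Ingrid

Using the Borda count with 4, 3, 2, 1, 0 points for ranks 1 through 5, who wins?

Zara: 1·4 + 2·3 + 3·1 + 3·2 = 19
Ingrid: 1·3 + 2·2 + 3·3 + 3·0 = 16
Sofia: 1·1 + 2·1 + 3·2 + 3·1 = 12
Noah: 1·0 + 2·4 + 3·0 + 3·4 = 20
Yuki: 1·2 + 2·0 + 3·4 + 3·3 = 23
Yuki has the highest Borda score (23).

Yuki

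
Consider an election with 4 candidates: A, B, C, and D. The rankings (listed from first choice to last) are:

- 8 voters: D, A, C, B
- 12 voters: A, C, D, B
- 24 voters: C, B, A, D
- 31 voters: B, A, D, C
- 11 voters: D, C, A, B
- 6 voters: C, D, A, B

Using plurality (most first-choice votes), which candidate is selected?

First-place votes: A 12, B 31, C 30, D 19.
B has the most first-place votes.

B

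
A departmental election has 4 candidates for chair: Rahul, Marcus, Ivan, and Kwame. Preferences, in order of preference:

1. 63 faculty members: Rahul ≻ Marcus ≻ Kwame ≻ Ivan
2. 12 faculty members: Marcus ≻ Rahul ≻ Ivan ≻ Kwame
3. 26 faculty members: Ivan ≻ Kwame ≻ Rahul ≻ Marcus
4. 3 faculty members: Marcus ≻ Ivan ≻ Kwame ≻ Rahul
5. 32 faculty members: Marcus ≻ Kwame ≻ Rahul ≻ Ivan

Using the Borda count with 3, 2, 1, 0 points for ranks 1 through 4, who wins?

Rahul: 63·3 + 12·2 + 26·1 + 3·0 + 32·1 = 271
Marcus: 63·2 + 12·3 + 26·0 + 3·3 + 32·3 = 267
Ivan: 63·0 + 12·1 + 26·3 + 3·2 + 32·0 = 96
Kwame: 63·1 + 12·0 + 26·2 + 3·1 + 32·2 = 182
Rahul has the highest Borda score (271).

Rahul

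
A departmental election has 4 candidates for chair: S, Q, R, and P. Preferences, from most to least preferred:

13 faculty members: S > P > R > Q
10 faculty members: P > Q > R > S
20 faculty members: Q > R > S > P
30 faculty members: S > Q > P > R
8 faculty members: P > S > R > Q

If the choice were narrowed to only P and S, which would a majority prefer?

S

Voters preferring P to S: 18; preferring S to P: 63.
S wins the head-to-head.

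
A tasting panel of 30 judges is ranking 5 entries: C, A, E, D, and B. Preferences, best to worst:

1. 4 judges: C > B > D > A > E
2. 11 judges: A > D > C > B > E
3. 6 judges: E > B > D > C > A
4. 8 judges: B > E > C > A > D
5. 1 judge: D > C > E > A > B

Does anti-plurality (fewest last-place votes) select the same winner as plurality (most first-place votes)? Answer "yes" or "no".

Anti-plurality — last-place votes: C 0, A 6, E 15, D 8, B 1. Winner: C.
Plurality — first-place votes: C 4, A 11, E 6, D 1, B 8. Winner: A.
The two methods disagree.

no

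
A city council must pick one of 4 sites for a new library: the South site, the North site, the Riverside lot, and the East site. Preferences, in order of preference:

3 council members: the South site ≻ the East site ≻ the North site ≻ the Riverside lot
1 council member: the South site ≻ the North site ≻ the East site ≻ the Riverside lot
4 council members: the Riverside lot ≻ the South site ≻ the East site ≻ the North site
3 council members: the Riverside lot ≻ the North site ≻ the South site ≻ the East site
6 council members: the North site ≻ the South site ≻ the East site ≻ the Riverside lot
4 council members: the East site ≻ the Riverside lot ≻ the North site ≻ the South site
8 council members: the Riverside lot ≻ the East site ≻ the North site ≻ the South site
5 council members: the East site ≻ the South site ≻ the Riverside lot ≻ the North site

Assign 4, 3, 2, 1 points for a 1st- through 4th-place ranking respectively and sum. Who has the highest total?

the South site: 3·4 + 1·4 + 4·3 + 3·2 + 6·3 + 4·1 + 8·1 + 5·3 = 79
the North site: 3·2 + 1·3 + 4·1 + 3·3 + 6·4 + 4·2 + 8·2 + 5·1 = 75
the Riverside lot: 3·1 + 1·1 + 4·4 + 3·4 + 6·1 + 4·3 + 8·4 + 5·2 = 92
the East site: 3·3 + 1·2 + 4·2 + 3·1 + 6·2 + 4·4 + 8·3 + 5·4 = 94
the East site has the highest Borda score (94).

the East site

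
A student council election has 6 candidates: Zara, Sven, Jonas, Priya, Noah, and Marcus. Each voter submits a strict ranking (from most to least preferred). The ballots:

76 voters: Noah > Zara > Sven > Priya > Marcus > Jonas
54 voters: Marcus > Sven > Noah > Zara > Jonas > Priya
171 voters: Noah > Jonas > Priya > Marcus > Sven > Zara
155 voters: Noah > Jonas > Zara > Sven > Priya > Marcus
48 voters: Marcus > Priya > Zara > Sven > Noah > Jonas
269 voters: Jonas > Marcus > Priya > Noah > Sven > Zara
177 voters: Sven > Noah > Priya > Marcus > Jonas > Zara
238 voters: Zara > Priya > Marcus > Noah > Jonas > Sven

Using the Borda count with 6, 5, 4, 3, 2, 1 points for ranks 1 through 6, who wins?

Noah

Zara: 76·5 + 54·3 + 171·1 + 155·4 + 48·4 + 269·1 + 177·1 + 238·6 = 3399
Sven: 76·4 + 54·5 + 171·2 + 155·3 + 48·3 + 269·2 + 177·6 + 238·1 = 3363
Jonas: 76·1 + 54·2 + 171·5 + 155·5 + 48·1 + 269·6 + 177·2 + 238·2 = 4306
Priya: 76·3 + 54·1 + 171·4 + 155·2 + 48·5 + 269·4 + 177·4 + 238·5 = 4490
Noah: 76·6 + 54·4 + 171·6 + 155·6 + 48·2 + 269·3 + 177·5 + 238·3 = 5130
Marcus: 76·2 + 54·6 + 171·3 + 155·1 + 48·6 + 269·5 + 177·3 + 238·4 = 4260
Noah has the highest Borda score (5130).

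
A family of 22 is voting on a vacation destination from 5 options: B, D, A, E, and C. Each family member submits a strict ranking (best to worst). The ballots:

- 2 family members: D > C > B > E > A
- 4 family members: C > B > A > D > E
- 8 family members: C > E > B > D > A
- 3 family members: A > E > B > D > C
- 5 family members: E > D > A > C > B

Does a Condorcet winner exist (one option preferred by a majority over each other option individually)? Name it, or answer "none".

C vs B: 19–3 for C.
C vs D: 12–10 for C.
C vs A: 14–8 for C.
C vs E: 14–8 for C.
C beats every other option head-to-head.

C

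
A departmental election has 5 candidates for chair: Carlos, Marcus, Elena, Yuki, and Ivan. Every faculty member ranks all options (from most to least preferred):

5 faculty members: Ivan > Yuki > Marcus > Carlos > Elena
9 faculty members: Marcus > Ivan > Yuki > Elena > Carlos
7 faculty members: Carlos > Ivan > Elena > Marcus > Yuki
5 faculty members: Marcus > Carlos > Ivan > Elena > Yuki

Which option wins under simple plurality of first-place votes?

Marcus

First-place votes: Carlos 7, Marcus 14, Elena 0, Yuki 0, Ivan 5.
Marcus has the most first-place votes.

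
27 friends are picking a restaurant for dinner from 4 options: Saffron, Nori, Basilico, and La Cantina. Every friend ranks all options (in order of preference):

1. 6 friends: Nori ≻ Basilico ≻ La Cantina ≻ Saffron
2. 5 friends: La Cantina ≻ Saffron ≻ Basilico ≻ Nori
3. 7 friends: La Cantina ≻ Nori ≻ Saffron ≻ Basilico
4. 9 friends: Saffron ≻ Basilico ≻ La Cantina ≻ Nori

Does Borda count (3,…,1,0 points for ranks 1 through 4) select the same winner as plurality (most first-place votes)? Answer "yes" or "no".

Borda — scores: Saffron 44, Nori 32, Basilico 35, La Cantina 51. Winner: La Cantina.
Plurality — first-place votes: Saffron 9, Nori 6, Basilico 0, La Cantina 12. Winner: La Cantina.
The two methods agree.

yes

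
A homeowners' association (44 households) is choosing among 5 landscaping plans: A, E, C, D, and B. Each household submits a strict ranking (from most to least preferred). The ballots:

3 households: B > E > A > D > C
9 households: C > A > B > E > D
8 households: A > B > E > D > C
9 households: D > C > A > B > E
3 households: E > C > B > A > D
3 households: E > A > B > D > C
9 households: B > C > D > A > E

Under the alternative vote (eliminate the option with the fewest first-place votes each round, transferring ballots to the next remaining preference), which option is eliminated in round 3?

Round 1: A 8, E 6, C 9, D 9, B 12. Eliminate E.
Round 2: A 11, C 12, D 9, B 12. Eliminate D.
Round 3: A 11, C 21, B 12. Eliminate A.

A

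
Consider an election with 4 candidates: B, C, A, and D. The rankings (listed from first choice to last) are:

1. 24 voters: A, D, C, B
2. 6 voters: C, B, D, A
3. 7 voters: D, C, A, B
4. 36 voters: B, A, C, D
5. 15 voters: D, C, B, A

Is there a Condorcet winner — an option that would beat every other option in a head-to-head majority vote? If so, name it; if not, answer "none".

Checking pairwise contests:
C beats B 52–36.
A beats C 60–28.
B beats A 57–31.
A beats D 60–28.
Every option loses at least one head-to-head, so there is no Condorcet winner.

none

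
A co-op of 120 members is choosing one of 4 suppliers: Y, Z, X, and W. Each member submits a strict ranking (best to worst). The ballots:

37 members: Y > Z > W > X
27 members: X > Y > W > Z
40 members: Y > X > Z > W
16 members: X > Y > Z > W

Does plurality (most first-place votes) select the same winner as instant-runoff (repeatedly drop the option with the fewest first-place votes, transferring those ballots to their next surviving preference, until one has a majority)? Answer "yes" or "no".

yes

Plurality — first-place votes: Y 77, Z 0, X 43, W 0. Winner: Y.
Instant-runoff — R1 Y 77, Z 0, X 43, W 0 (Y winner). Winner: Y.
The two methods agree.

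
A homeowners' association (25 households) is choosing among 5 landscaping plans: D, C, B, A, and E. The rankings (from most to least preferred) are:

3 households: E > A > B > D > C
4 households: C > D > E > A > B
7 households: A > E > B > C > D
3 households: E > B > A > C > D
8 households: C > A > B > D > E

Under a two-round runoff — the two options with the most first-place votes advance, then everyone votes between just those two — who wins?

A

Round 1 first-place votes: D 0, C 12, B 0, A 7, E 6.
C and A advance.
Runoff: C is preferred to A by 12 voters; A by 13.
A wins the runoff.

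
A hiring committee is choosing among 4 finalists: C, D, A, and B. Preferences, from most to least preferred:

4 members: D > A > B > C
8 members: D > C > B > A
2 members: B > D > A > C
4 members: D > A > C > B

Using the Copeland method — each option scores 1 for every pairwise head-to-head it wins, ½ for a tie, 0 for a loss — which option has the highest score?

C: beats B; loses to D and A → score 1.
D: beats C, A, and B → score 3.
A: beats C; loses to D and B → score 1.
B: beats A; loses to C and D → score 1.
D has the best pairwise record.

D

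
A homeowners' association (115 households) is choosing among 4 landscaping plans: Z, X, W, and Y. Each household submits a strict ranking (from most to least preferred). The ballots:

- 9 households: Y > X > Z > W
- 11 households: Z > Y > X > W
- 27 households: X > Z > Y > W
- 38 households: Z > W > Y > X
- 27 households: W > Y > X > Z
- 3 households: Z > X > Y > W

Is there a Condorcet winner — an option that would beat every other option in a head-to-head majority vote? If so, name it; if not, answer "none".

Checking pairwise contests:
X beats Z 63–52.
W beats X 65–50.
Z beats W 88–27.
Z beats Y 79–36.
Every option loses at least one head-to-head, so there is no Condorcet winner.

none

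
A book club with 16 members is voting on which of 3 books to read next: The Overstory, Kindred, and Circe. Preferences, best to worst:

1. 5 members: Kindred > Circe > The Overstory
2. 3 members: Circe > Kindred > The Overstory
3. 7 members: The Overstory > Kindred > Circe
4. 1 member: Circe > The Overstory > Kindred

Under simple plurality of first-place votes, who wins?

The Overstory

First-place votes: The Overstory 7, Kindred 5, Circe 4.
The Overstory has the most first-place votes.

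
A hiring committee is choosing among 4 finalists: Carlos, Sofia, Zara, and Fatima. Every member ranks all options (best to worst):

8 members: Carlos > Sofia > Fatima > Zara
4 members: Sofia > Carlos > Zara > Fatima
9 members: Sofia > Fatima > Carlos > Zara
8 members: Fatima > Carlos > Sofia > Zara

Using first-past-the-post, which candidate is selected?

First-place votes: Carlos 8, Sofia 13, Zara 0, Fatima 8.
Sofia has the most first-place votes.

Sofia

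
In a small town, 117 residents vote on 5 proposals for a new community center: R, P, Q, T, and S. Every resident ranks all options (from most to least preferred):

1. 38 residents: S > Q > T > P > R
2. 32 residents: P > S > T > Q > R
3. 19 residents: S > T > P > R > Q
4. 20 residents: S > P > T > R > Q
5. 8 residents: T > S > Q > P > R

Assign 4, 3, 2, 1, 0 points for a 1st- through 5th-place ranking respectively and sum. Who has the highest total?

R: 38·0 + 32·0 + 19·1 + 20·1 + 8·0 = 39
P: 38·1 + 32·4 + 19·2 + 20·3 + 8·1 = 272
Q: 38·3 + 32·1 + 19·0 + 20·0 + 8·2 = 162
T: 38·2 + 32·2 + 19·3 + 20·2 + 8·4 = 269
S: 38·4 + 32·3 + 19·4 + 20·4 + 8·3 = 428
S has the highest Borda score (428).

S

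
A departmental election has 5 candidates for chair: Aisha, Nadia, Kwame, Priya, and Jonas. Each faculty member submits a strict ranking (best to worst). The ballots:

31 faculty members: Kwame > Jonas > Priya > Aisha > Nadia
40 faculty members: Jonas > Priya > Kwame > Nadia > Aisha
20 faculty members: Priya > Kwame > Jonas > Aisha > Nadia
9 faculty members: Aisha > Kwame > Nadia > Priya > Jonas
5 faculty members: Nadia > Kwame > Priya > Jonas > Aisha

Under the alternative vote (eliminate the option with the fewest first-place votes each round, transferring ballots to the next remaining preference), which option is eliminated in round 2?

Round 1: Aisha 9, Nadia 5, Kwame 31, Priya 20, Jonas 40. Eliminate Nadia.
Round 2: Aisha 9, Kwame 36, Priya 20, Jonas 40. Eliminate Aisha.

Aisha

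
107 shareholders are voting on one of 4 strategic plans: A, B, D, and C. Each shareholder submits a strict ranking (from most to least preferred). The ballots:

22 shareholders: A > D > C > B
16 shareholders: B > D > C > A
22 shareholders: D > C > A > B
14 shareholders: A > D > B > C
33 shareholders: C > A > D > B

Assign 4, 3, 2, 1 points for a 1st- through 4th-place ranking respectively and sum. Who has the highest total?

D

A: 22·4 + 16·1 + 22·2 + 14·4 + 33·3 = 303
B: 22·1 + 16·4 + 22·1 + 14·2 + 33·1 = 169
D: 22·3 + 16·3 + 22·4 + 14·3 + 33·2 = 310
C: 22·2 + 16·2 + 22·3 + 14·1 + 33·4 = 288
D has the highest Borda score (310).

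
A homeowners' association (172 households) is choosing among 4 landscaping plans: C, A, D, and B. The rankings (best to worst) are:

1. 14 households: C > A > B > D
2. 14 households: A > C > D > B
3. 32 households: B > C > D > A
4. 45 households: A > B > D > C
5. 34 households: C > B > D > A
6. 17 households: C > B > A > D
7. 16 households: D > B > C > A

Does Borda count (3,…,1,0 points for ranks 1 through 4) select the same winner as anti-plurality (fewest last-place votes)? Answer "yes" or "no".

Borda — scores: C 303, A 222, D 173, B 334. Winner: B.
Anti-plurality — last-place votes: C 45, A 82, D 31, B 14. Winner: B.
The two methods agree.

yes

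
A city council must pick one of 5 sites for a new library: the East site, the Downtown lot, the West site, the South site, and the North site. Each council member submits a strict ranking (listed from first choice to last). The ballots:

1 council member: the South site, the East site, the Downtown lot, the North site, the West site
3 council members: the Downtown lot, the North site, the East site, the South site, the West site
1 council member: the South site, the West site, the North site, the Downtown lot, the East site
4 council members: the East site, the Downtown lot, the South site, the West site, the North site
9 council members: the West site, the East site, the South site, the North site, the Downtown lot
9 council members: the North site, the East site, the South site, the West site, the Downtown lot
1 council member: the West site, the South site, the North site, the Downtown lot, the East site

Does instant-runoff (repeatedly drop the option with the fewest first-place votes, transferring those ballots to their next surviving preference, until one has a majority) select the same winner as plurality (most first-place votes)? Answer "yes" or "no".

Instant-runoff — R1 the East site 4, the Downtown lot 3, the West site 10, the South site 2, the North site 9 (the South site out); R2 the East site 5, the Downtown lot 3, the West site 11, the North site 9 (the Downtown lot out); R3 the East site 5, the West site 11, the North site 12 (the East site out); R4 the West site 15, the North site 13 (the West site winner). Winner: the West site.
Plurality — first-place votes: the East site 4, the Downtown lot 3, the West site 10, the South site 2, the North site 9. Winner: the West site.
The two methods agree.

yes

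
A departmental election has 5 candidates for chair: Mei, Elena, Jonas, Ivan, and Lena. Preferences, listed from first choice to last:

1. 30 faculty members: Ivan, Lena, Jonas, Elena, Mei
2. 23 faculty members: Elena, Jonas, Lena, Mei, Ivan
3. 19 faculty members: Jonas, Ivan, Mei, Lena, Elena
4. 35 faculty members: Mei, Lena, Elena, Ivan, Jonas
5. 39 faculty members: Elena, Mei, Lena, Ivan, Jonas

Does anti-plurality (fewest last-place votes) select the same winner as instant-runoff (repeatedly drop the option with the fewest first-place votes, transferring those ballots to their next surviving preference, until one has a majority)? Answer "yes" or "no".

no

Anti-plurality — last-place votes: Mei 30, Elena 19, Jonas 74, Ivan 23, Lena 0. Winner: Lena.
Instant-runoff — R1 Mei 35, Elena 62, Jonas 19, Ivan 30, Lena 0 (Lena out); R2 Mei 35, Elena 62, Jonas 19, Ivan 30 (Jonas out); R3 Mei 35, Elena 62, Ivan 49 (Mei out); R4 Elena 97, Ivan 49 (Elena winner). Winner: Elena.
The two methods disagree.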